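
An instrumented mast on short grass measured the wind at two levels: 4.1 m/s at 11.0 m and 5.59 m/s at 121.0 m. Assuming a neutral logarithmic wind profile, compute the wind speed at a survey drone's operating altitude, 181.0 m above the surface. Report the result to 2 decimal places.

5.84 m/s

Log law: V ∝ ln(z/z₀). From the pair, with r = V₁/V₂ = 0.73345,
ln z₀ = (ln z₁ − r·ln z₂)/(1 − r) = (2.3979 − 0.73345×4.7958)/0.26655 = -4.2003 → z₀ = 0.01499 m
V₃ = V₁ · ln(z₃/z₀)/ln(z₁/z₀) = 4.1 × 9.3988/6.5982 = 5.8402 m/s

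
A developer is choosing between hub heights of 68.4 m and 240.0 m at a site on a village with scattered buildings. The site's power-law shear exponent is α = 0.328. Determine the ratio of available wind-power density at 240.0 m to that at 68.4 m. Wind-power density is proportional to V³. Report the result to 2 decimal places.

Speed ratio: V_B/V_A = (z_B/z_A)^α = (240.0/68.4)^0.328 = (3.5088)^0.328 = 1.50942
Power-density ratio: P_B/P_A = (V_B/V_A)³ = (1.50942)³ = 3.43900

3.44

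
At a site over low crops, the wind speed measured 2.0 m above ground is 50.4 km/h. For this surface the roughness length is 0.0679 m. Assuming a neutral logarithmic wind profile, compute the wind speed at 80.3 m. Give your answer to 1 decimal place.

Log law: V(z) ∝ ln(z/z₀), so V₂/V₁ = ln(z₂/z₀) / ln(z₁/z₀).
ln(80.3/0.0679) = 7.0755, ln(2.0/0.0679) = 3.3829
V₂ = 50.4 × 7.0755/3.3829 = 50.4 × 2.0916 = 105.4149 km/h

105.4 km/h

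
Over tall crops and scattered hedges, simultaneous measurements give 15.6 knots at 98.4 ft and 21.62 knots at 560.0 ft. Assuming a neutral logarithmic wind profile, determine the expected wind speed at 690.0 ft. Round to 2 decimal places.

22.34 knots

Log law: V ∝ ln(z/z₀). From the pair, with r = V₁/V₂ = 0.72155,
ln z₀ = (ln z₁ − r·ln z₂)/(1 − r) = (4.5890 − 0.72155×6.3279)/0.27845 = 0.0829 → z₀ = 1.086 ft
V₃ = V₁ · ln(z₃/z₀)/ln(z₁/z₀) = 15.6 × 6.4538/4.5061 = 22.3427 knots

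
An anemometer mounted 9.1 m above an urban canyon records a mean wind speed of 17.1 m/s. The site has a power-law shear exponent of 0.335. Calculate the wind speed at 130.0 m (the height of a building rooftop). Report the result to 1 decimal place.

Power-law profile: V₂ = V₁ · (z₂/z₁)^α
V₂ = 17.1 × (130.0/9.1)^0.335 = 17.1 × (14.2857)^0.335
    = 17.1 × 2.4372 = 41.6762 m/s

41.7 m/s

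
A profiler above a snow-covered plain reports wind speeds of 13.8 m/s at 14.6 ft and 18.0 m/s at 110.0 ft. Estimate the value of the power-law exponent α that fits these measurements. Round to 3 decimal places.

Power law: V₂/V₁ = (z₂/z₁)^α ⇒ α = ln(V₂/V₁) / ln(z₂/z₁)
α = ln(18.0/13.8) / ln(110.0/14.6) = ln(1.3043) / ln(7.5342)
  = 0.26570 / 2.01946 = 0.13157

α ≈ 0.132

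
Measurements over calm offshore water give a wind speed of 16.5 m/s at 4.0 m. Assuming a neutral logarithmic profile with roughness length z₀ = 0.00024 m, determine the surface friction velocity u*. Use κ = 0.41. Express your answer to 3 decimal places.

u* ≈ 0.696 m/s

Log law: V(z) = (u*/κ) · ln(z/z₀) ⇒ u* = κ · V / ln(z/z₀)
u* = 0.41 × 16.5 / ln(4.0/0.00024) = 0.41 × 16.5 / 9.7212
   = 6.7650 / 9.7212 = 0.6959 m/s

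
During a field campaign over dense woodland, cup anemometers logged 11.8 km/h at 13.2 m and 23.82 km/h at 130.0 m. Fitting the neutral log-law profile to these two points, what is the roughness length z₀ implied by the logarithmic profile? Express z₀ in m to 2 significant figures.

Log law: V(z) ∝ ln(z/z₀). With r = V₁/V₂ = 11.8/23.82 = 0.49538,
r · ln(z₂/z₀) = ln(z₁/z₀) ⇒ ln z₀ = (ln z₁ − r·ln z₂)/(1 − r)
ln z₀ = (2.58022 − 0.49538×4.86753) / 0.50462 = 0.3348
z₀ = exp(0.3348) = 1.398 m

z₀ ≈ 1.4 m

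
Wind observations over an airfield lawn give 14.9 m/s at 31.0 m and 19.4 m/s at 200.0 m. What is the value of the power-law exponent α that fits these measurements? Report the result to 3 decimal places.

Power law: V₂/V₁ = (z₂/z₁)^α ⇒ α = ln(V₂/V₁) / ln(z₂/z₁)
α = ln(19.4/14.9) / ln(200.0/31.0) = ln(1.3020) / ln(6.4516)
  = 0.26391 / 1.86433 = 0.14156

α ≈ 0.142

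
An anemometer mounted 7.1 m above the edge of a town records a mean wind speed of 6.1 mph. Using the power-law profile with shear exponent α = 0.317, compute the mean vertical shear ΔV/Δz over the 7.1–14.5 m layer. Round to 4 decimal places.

0.2094 mph/m

Power law: V₂ = V₁ · (z₂/z₁)^α = 6.1 × (2.0423)^0.317 = 7.6495 mph
ΔV/Δz = (7.6495 − 6.1)/(14.5 − 7.1) = 1.5495/7.4000 = 0.20940 mph/m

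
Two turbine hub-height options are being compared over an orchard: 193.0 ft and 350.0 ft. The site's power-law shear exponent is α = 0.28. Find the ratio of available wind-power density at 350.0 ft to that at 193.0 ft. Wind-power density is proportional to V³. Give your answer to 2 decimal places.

1.65

Speed ratio: V_B/V_A = (z_B/z_A)^α = (350.0/193.0)^0.28 = (1.8135)^0.28 = 1.18136
Power-density ratio: P_B/P_A = (V_B/V_A)³ = (1.18136)³ = 1.64873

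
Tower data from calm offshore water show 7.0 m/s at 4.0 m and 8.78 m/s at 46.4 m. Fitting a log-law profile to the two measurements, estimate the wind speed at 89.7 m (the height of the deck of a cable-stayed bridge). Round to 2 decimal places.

9.26 m/s

Log law: V ∝ ln(z/z₀). From the pair, with r = V₁/V₂ = 0.79727,
ln z₀ = (ln z₁ − r·ln z₂)/(1 − r) = (1.3863 − 0.79727×3.8373)/0.20273 = -8.2525 → z₀ = 0.0002606 m
V₃ = V₁ · ln(z₃/z₀)/ln(z₁/z₀) = 7.0 × 12.7490/9.6388 = 9.2587 m/s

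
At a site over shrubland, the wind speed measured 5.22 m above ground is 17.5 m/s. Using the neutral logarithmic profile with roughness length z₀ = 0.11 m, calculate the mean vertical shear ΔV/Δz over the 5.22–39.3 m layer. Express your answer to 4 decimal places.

Log law: V₂ = V₁ · ln(z₂/z₀)/ln(z₁/z₀) = 17.5 × 5.8785/3.8598 = 26.6528 m/s
ΔV/Δz = (26.6528 − 17.5)/(39.3 − 5.22) = 9.1528/34.0800 = 0.26857 m/s/m

0.2686 m/s/m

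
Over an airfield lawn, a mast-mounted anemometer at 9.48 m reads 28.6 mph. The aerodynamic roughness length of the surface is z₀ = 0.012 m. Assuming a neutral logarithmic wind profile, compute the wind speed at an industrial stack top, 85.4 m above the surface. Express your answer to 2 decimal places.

38.02 mph

Log law: V(z) ∝ ln(z/z₀), so V₂/V₁ = ln(z₂/z₀) / ln(z₁/z₀).
ln(85.4/0.012) = 8.8702, ln(9.48/0.012) = 6.6720
V₂ = 28.6 × 8.8702/6.6720 = 28.6 × 1.3295 = 38.0225 mph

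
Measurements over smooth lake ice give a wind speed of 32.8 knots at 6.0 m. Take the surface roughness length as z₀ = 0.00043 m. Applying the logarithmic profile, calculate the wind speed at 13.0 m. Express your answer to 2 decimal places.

35.46 knots

Log law: V(z) ∝ ln(z/z₀), so V₂/V₁ = ln(z₂/z₀) / ln(z₁/z₀).
ln(13.0/0.00043) = 10.3167, ln(6.0/0.00043) = 9.5435
V₂ = 32.8 × 10.3167/9.5435 = 32.8 × 1.0810 = 35.4574 knots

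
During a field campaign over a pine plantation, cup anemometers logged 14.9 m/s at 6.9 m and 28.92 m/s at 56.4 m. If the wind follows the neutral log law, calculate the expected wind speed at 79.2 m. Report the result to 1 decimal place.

Log law: V ∝ ln(z/z₀). From the pair, with r = V₁/V₂ = 0.51521,
ln z₀ = (ln z₁ − r·ln z₂)/(1 − r) = (1.9315 − 0.51521×4.0325)/0.48479 = -0.3013 → z₀ = 0.7399 m
V₃ = V₁ · ln(z₃/z₀)/ln(z₁/z₀) = 14.9 × 4.6733/2.2328 = 31.1856 m/s

31.2 m/s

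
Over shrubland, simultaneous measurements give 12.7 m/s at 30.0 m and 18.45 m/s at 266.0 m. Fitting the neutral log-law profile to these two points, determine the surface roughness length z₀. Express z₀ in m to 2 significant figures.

Log law: V(z) ∝ ln(z/z₀). With r = V₁/V₂ = 12.7/18.45 = 0.68835,
r · ln(z₂/z₀) = ln(z₁/z₀) ⇒ ln z₀ = (ln z₁ − r·ln z₂)/(1 − r)
ln z₀ = (3.40120 − 0.68835×5.58350) / 0.31165 = -1.4188
z₀ = exp(-1.4188) = 0.2420 m

z₀ ≈ 0.24 m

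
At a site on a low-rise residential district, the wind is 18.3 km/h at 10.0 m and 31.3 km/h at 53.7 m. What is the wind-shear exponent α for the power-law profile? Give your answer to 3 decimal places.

Power law: V₂/V₁ = (z₂/z₁)^α ⇒ α = ln(V₂/V₁) / ln(z₂/z₁)
α = ln(31.3/18.3) / ln(53.7/10.0) = ln(1.7104) / ln(5.3700)
  = 0.53672 / 1.68083 = 0.31932

α ≈ 0.319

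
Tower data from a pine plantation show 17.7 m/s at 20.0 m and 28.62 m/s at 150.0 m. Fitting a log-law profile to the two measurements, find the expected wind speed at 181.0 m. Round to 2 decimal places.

29.64 m/s

Log law: V ∝ ln(z/z₀). From the pair, with r = V₁/V₂ = 0.61845,
ln z₀ = (ln z₁ − r·ln z₂)/(1 − r) = (2.9957 − 0.61845×5.0106)/0.38155 = -0.2702 → z₀ = 0.7632 m
V₃ = V₁ · ln(z₃/z₀)/ln(z₁/z₀) = 17.7 × 5.4687/3.2659 = 29.6381 m/s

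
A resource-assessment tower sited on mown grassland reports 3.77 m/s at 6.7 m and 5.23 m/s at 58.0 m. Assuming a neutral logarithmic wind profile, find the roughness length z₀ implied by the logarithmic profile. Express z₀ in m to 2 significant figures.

Log law: V(z) ∝ ln(z/z₀). With r = V₁/V₂ = 3.77/5.23 = 0.72084,
r · ln(z₂/z₀) = ln(z₁/z₀) ⇒ ln z₀ = (ln z₁ − r·ln z₂)/(1 − r)
ln z₀ = (1.90211 − 0.72084×4.06044) / 0.27916 = -3.6711
z₀ = exp(-3.6711) = 0.02545 m

z₀ ≈ 0.025 m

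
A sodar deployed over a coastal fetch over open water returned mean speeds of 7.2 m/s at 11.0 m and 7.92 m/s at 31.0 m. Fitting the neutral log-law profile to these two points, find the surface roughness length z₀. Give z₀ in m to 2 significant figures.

Log law: V(z) ∝ ln(z/z₀). With r = V₁/V₂ = 7.2/7.92 = 0.90909,
r · ln(z₂/z₀) = ln(z₁/z₀) ⇒ ln z₀ = (ln z₁ − r·ln z₂)/(1 − r)
ln z₀ = (2.39790 − 0.90909×3.43399) / 0.09091 = -7.9630
z₀ = exp(-7.9630) = 0.0003481 m

z₀ ≈ 0.00035 m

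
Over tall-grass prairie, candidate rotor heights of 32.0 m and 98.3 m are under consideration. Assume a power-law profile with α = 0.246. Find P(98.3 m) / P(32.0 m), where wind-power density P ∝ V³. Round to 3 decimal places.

Speed ratio: V_B/V_A = (z_B/z_A)^α = (98.3/32.0)^0.246 = (3.0719)^0.246 = 1.31796
Power-density ratio: P_B/P_A = (V_B/V_A)³ = (1.31796)³ = 2.28931

2.289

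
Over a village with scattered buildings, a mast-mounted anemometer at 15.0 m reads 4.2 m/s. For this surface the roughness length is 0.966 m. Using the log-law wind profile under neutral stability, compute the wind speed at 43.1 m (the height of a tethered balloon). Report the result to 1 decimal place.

5.8 m/s

Log law: V(z) ∝ ln(z/z₀), so V₂/V₁ = ln(z₂/z₀) / ln(z₁/z₀).
ln(43.1/0.966) = 3.7981, ln(15.0/0.966) = 2.7426
V₂ = 4.2 × 3.7981/2.7426 = 4.2 × 1.3848 = 5.8163 m/s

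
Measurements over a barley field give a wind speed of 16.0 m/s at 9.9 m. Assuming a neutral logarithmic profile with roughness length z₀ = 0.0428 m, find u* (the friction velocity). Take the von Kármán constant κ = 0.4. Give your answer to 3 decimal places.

u* ≈ 1.176 m/s

Log law: V(z) = (u*/κ) · ln(z/z₀) ⇒ u* = κ · V / ln(z/z₀)
u* = 0.4 × 16.0 / ln(9.9/0.0428) = 0.4 × 16.0 / 5.4438
   = 6.4000 / 5.4438 = 1.1757 m/s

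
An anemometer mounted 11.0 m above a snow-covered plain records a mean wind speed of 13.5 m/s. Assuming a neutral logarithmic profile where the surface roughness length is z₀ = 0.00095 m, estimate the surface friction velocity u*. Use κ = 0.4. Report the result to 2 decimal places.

u* ≈ 0.58 m/s

Log law: V(z) = (u*/κ) · ln(z/z₀) ⇒ u* = κ · V / ln(z/z₀)
u* = 0.4 × 13.5 / ln(11.0/0.00095) = 0.4 × 13.5 / 9.3569
   = 5.4000 / 9.3569 = 0.5771 m/s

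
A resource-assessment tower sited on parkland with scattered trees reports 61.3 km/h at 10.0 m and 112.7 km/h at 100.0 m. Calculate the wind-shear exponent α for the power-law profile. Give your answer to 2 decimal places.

α ≈ 0.26

Power law: V₂/V₁ = (z₂/z₁)^α ⇒ α = ln(V₂/V₁) / ln(z₂/z₁)
α = ln(112.7/61.3) / ln(100.0/10.0) = ln(1.8385) / ln(10.0000)
  = 0.60895 / 2.30259 = 0.26446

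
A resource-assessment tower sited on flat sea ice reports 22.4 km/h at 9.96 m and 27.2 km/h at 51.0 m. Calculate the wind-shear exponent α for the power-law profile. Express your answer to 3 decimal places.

Power law: V₂/V₁ = (z₂/z₁)^α ⇒ α = ln(V₂/V₁) / ln(z₂/z₁)
α = ln(27.2/22.4) / ln(51.0/9.96) = ln(1.2143) / ln(5.1205)
  = 0.19416 / 1.63325 = 0.11888

α ≈ 0.119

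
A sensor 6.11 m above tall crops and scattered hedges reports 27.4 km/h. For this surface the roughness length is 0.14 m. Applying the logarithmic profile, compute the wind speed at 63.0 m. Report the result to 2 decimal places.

Log law: V(z) ∝ ln(z/z₀), so V₂/V₁ = ln(z₂/z₀) / ln(z₁/z₀).
ln(63.0/0.14) = 6.1092, ln(6.11/0.14) = 3.7760
V₂ = 27.4 × 6.1092/3.7760 = 27.4 × 1.6179 = 44.3304 km/h

44.33 km/h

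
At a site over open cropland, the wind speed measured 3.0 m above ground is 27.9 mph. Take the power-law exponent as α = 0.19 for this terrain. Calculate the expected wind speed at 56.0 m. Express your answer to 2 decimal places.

Power-law profile: V₂ = V₁ · (z₂/z₁)^α
V₂ = 27.9 × (56.0/3.0)^0.19 = 27.9 × (18.6667)^0.19
    = 27.9 × 1.7438 = 48.6527 mph

48.65 mph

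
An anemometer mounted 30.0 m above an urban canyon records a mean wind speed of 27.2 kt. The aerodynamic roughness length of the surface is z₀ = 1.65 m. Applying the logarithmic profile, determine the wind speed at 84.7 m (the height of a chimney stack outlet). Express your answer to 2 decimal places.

Log law: V(z) ∝ ln(z/z₀), so V₂/V₁ = ln(z₂/z₀) / ln(z₁/z₀).
ln(84.7/1.65) = 3.9383, ln(30.0/1.65) = 2.9004
V₂ = 27.2 × 3.9383/2.9004 = 27.2 × 1.3579 = 36.9335 kt

36.93 kt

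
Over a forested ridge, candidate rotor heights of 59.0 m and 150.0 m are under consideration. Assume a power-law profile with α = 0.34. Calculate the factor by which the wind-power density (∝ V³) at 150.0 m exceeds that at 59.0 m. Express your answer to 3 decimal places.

2.590

Speed ratio: V_B/V_A = (z_B/z_A)^α = (150.0/59.0)^0.34 = (2.5424)^0.34 = 1.37335
Power-density ratio: P_B/P_A = (V_B/V_A)³ = (1.37335)³ = 2.59026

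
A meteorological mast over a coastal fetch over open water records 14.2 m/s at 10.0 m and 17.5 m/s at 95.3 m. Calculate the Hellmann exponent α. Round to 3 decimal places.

Power law: V₂/V₁ = (z₂/z₁)^α ⇒ α = ln(V₂/V₁) / ln(z₂/z₁)
α = ln(17.5/14.2) / ln(95.3/10.0) = ln(1.2324) / ln(9.5300)
  = 0.20896 / 2.25444 = 0.09269

α ≈ 0.093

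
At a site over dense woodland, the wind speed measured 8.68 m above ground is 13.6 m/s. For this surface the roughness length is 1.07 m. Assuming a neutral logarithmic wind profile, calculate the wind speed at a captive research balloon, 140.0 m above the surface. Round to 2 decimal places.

Log law: V(z) ∝ ln(z/z₀), so V₂/V₁ = ln(z₂/z₀) / ln(z₁/z₀).
ln(140.0/1.07) = 4.8740, ln(8.68/1.07) = 2.0934
V₂ = 13.6 × 4.8740/2.0934 = 13.6 × 2.3283 = 31.6649 m/s

31.66 m/s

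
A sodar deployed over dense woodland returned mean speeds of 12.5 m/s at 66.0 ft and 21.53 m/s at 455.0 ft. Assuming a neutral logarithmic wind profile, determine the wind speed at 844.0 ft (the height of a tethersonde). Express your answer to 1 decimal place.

Log law: V ∝ ln(z/z₀). From the pair, with r = V₁/V₂ = 0.58059,
ln z₀ = (ln z₁ − r·ln z₂)/(1 − r) = (4.1897 − 0.58059×6.1203)/0.41941 = 1.5171 → z₀ = 4.559 ft
V₃ = V₁ · ln(z₃/z₀)/ln(z₁/z₀) = 12.5 × 5.2210/2.6725 = 24.4198 m/s

24.4 m/s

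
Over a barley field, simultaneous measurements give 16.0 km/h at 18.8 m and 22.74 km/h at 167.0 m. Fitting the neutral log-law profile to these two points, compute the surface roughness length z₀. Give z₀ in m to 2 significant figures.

z₀ ≈ 0.11 m

Log law: V(z) ∝ ln(z/z₀). With r = V₁/V₂ = 16.0/22.74 = 0.70361,
r · ln(z₂/z₀) = ln(z₁/z₀) ⇒ ln z₀ = (ln z₁ − r·ln z₂)/(1 − r)
ln z₀ = (2.93386 − 0.70361×5.11799) / 0.29639 = -2.2510
z₀ = exp(-2.2510) = 0.1053 m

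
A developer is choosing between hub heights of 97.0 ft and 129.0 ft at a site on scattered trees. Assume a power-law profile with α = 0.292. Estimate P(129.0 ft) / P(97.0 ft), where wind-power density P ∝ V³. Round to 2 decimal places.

Speed ratio: V_B/V_A = (z_B/z_A)^α = (129.0/97.0)^0.292 = (1.3299)^0.292 = 1.08681
Power-density ratio: P_B/P_A = (V_B/V_A)³ = (1.08681)³ = 1.28370

1.28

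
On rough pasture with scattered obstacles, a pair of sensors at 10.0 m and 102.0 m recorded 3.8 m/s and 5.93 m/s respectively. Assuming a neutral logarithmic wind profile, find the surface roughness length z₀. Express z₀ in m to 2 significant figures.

z₀ ≈ 0.16 m

Log law: V(z) ∝ ln(z/z₀). With r = V₁/V₂ = 3.8/5.93 = 0.64081,
r · ln(z₂/z₀) = ln(z₁/z₀) ⇒ ln z₀ = (ln z₁ − r·ln z₂)/(1 − r)
ln z₀ = (2.30259 − 0.64081×4.62497) / 0.35919 = -1.8406
z₀ = exp(-1.8406) = 0.1587 m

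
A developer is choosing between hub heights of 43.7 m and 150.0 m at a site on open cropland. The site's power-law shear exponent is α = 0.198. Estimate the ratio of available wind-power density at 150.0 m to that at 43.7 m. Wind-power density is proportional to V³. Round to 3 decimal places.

2.080

Speed ratio: V_B/V_A = (z_B/z_A)^α = (150.0/43.7)^0.198 = (3.4325)^0.198 = 1.27659
Power-density ratio: P_B/P_A = (V_B/V_A)³ = (1.27659)³ = 2.08043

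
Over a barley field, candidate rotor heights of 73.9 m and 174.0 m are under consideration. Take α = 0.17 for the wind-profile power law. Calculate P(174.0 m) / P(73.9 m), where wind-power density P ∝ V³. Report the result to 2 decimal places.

Speed ratio: V_B/V_A = (z_B/z_A)^α = (174.0/73.9)^0.17 = (2.3545)^0.17 = 1.15671
Power-density ratio: P_B/P_A = (V_B/V_A)³ = (1.15671)³ = 1.54765

1.55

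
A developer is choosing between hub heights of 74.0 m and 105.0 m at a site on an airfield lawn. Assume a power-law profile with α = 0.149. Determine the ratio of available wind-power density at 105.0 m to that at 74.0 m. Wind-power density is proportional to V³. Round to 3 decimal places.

1.169

Speed ratio: V_B/V_A = (z_B/z_A)^α = (105.0/74.0)^0.149 = (1.4189)^0.149 = 1.05352
Power-density ratio: P_B/P_A = (V_B/V_A)³ = (1.05352)³ = 1.16930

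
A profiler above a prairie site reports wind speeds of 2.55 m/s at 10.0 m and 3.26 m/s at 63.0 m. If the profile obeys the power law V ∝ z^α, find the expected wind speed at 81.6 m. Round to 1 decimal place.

First find α: α = ln(V₂/V₁)/ln(z₂/z₁) = ln(3.26/2.55)/ln(63.0/10.0) = 0.24563/1.84055 = 0.1335
Extrapolate from 63.0 m to 81.6 m: V₃ = 3.26 × (81.6/63.0)^0.1335 = 3.26 × 1.0351 = 3.3745 m/s

3.4 m/s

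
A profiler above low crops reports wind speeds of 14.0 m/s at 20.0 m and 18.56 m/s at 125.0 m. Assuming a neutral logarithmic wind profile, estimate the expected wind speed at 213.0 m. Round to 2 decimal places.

19.89 m/s

Log law: V ∝ ln(z/z₀). From the pair, with r = V₁/V₂ = 0.75431,
ln z₀ = (ln z₁ − r·ln z₂)/(1 − r) = (2.9957 − 0.75431×4.8283)/0.24569 = -2.6306 → z₀ = 0.07203 m
V₃ = V₁ · ln(z₃/z₀)/ln(z₁/z₀) = 14.0 × 7.9919/5.6263 = 19.8862 m/s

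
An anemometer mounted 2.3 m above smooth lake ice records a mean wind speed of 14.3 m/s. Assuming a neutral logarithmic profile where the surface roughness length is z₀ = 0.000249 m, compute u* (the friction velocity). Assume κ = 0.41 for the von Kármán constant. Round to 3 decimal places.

u* ≈ 0.642 m/s

Log law: V(z) = (u*/κ) · ln(z/z₀) ⇒ u* = κ · V / ln(z/z₀)
u* = 0.41 × 14.3 / ln(2.3/0.000249) = 0.41 × 14.3 / 9.1310
   = 5.8630 / 9.1310 = 0.6421 m/s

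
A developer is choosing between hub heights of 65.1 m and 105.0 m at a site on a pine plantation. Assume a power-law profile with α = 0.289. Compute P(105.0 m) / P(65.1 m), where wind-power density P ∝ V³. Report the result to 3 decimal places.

Speed ratio: V_B/V_A = (z_B/z_A)^α = (105.0/65.1)^0.289 = (1.6129)^0.289 = 1.14815
Power-density ratio: P_B/P_A = (V_B/V_A)³ = (1.14815)³ = 1.51355

1.514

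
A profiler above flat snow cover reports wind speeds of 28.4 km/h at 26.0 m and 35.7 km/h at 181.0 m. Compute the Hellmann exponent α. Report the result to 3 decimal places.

Power law: V₂/V₁ = (z₂/z₁)^α ⇒ α = ln(V₂/V₁) / ln(z₂/z₁)
α = ln(35.7/28.4) / ln(181.0/26.0) = ln(1.2570) / ln(6.9615)
  = 0.22876 / 1.94040 = 0.11789

α ≈ 0.118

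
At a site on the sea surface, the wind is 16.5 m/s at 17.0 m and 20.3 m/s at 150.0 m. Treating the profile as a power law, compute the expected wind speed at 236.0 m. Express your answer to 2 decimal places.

First find α: α = ln(V₂/V₁)/ln(z₂/z₁) = ln(20.3/16.5)/ln(150.0/17.0) = 0.20726/2.17742 = 0.0952
Extrapolate from 150.0 m to 236.0 m: V₃ = 20.3 × (236.0/150.0)^0.0952 = 20.3 × 1.0441 = 21.1949 m/s

21.19 m/s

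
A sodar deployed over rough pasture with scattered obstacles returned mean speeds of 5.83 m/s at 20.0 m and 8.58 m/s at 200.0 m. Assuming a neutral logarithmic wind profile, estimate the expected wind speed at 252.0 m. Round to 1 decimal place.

Log law: V ∝ ln(z/z₀). From the pair, with r = V₁/V₂ = 0.67949,
ln z₀ = (ln z₁ − r·ln z₂)/(1 − r) = (2.9957 − 0.67949×5.2983)/0.32051 = -1.8857 → z₀ = 0.1517 m
V₃ = V₁ · ln(z₃/z₀)/ln(z₁/z₀) = 5.83 × 7.4152/4.8815 = 8.8560 m/s

8.9 m/s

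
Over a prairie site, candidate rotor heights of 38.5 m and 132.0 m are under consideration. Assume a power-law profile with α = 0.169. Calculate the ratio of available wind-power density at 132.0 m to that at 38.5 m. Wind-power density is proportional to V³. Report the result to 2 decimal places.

Speed ratio: V_B/V_A = (z_B/z_A)^α = (132.0/38.5)^0.169 = (3.4286)^0.169 = 1.23150
Power-density ratio: P_B/P_A = (V_B/V_A)³ = (1.23150)³ = 1.86768

1.87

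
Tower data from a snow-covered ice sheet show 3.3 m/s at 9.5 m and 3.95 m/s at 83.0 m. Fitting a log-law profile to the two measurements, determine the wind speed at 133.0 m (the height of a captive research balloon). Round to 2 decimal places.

4.09 m/s

Log law: V ∝ ln(z/z₀). From the pair, with r = V₁/V₂ = 0.83544,
ln z₀ = (ln z₁ − r·ln z₂)/(1 − r) = (2.2513 − 0.83544×4.4188)/0.16456 = -8.7532 → z₀ = 0.0001580 m
V₃ = V₁ · ln(z₃/z₀)/ln(z₁/z₀) = 3.3 × 13.6435/11.0045 = 4.0914 m/s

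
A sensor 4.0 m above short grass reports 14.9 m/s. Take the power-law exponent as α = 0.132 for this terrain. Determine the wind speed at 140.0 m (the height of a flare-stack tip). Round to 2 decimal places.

Power-law profile: V₂ = V₁ · (z₂/z₁)^α
V₂ = 14.9 × (140.0/4.0)^0.132 = 14.9 × (35.0000)^0.132
    = 14.9 × 1.5989 = 23.8234 m/s

23.82 m/s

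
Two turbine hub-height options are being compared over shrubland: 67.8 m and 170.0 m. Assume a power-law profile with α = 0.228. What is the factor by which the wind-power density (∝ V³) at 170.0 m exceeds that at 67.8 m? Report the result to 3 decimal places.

Speed ratio: V_B/V_A = (z_B/z_A)^α = (170.0/67.8)^0.228 = (2.5074)^0.228 = 1.23317
Power-density ratio: P_B/P_A = (V_B/V_A)³ = (1.23317)³ = 1.87528

1.875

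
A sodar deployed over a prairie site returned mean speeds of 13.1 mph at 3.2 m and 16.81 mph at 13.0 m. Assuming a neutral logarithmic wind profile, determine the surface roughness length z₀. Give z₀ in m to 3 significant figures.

Log law: V(z) ∝ ln(z/z₀). With r = V₁/V₂ = 13.1/16.81 = 0.77930,
r · ln(z₂/z₀) = ln(z₁/z₀) ⇒ ln z₀ = (ln z₁ − r·ln z₂)/(1 − r)
ln z₀ = (1.16315 − 0.77930×2.56495) / 0.22070 = -3.7866
z₀ = exp(-3.7866) = 0.02267 m

z₀ ≈ 0.0227 m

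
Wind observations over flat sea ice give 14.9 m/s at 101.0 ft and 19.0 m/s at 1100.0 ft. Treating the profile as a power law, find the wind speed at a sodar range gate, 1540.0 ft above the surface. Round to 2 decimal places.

19.66 m/s

First find α: α = ln(V₂/V₁)/ln(z₂/z₁) = ln(19.0/14.9)/ln(1100.0/101.0) = 0.24308/2.38794 = 0.1018
Extrapolate from 1100.0 ft to 1540.0 ft: V₃ = 19.0 × (1540.0/1100.0)^0.1018 = 19.0 × 1.0348 = 19.6620 m/s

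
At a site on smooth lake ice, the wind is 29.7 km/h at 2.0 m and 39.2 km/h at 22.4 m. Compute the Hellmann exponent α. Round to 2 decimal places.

Power law: V₂/V₁ = (z₂/z₁)^α ⇒ α = ln(V₂/V₁) / ln(z₂/z₁)
α = ln(39.2/29.7) / ln(22.4/2.0) = ln(1.3199) / ln(11.2000)
  = 0.27753 / 2.41591 = 0.11488

α ≈ 0.11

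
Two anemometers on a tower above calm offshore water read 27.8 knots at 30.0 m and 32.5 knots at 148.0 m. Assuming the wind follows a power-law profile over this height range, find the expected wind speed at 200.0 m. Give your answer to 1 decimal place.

First find α: α = ln(V₂/V₁)/ln(z₂/z₁) = ln(32.5/27.8)/ln(148.0/30.0) = 0.15620/1.59601 = 0.0979
Extrapolate from 148.0 m to 200.0 m: V₃ = 32.5 × (200.0/148.0)^0.0979 = 32.5 × 1.0299 = 33.4720 knots

33.5 knots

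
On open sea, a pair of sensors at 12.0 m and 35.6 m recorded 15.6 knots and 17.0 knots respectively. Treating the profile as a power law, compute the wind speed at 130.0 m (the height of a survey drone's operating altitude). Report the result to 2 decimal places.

18.83 knots

First find α: α = ln(V₂/V₁)/ln(z₂/z₁) = ln(17.0/15.6)/ln(35.6/12.0) = 0.08594/1.08744 = 0.0790
Extrapolate from 35.6 m to 130.0 m: V₃ = 17.0 × (130.0/35.6)^0.0790 = 17.0 × 1.1078 = 18.8323 knots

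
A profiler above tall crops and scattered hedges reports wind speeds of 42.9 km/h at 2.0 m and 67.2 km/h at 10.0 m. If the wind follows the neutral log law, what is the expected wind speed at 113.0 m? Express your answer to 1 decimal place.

103.8 km/h

Log law: V ∝ ln(z/z₀). From the pair, with r = V₁/V₂ = 0.63839,
ln z₀ = (ln z₁ − r·ln z₂)/(1 − r) = (0.6931 − 0.63839×2.3026)/0.36161 = -2.1482 → z₀ = 0.1167 m
V₃ = V₁ · ln(z₃/z₀)/ln(z₁/z₀) = 42.9 × 6.8756/2.8414 = 103.8107 km/h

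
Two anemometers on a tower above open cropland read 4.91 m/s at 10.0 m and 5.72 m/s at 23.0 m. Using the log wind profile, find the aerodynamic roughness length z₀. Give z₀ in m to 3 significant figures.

Log law: V(z) ∝ ln(z/z₀). With r = V₁/V₂ = 4.91/5.72 = 0.85839,
r · ln(z₂/z₀) = ln(z₁/z₀) ⇒ ln z₀ = (ln z₁ − r·ln z₂)/(1 − r)
ln z₀ = (2.30259 − 0.85839×3.13549) / 0.14161 = -2.7463
z₀ = exp(-2.7463) = 0.06417 m

z₀ ≈ 0.0642 m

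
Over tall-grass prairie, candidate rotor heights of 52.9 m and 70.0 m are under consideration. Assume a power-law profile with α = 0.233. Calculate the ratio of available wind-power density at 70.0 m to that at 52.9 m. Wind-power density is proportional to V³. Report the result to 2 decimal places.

1.22

Speed ratio: V_B/V_A = (z_B/z_A)^α = (70.0/52.9)^0.233 = (1.3233)^0.233 = 1.06744
Power-density ratio: P_B/P_A = (V_B/V_A)³ = (1.06744)³ = 1.21626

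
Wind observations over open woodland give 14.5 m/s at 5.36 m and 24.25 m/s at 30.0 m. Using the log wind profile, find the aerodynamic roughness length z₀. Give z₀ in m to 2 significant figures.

Log law: V(z) ∝ ln(z/z₀). With r = V₁/V₂ = 14.5/24.25 = 0.59794,
r · ln(z₂/z₀) = ln(z₁/z₀) ⇒ ln z₀ = (ln z₁ − r·ln z₂)/(1 − r)
ln z₀ = (1.67896 − 0.59794×3.40120) / 0.40206 = -0.8823
z₀ = exp(-0.8823) = 0.4138 m

z₀ ≈ 0.41 m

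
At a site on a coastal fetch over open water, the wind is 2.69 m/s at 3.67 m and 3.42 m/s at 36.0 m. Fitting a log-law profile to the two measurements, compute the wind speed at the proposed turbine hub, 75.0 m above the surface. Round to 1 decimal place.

3.7 m/s

Log law: V ∝ ln(z/z₀). From the pair, with r = V₁/V₂ = 0.78655,
ln z₀ = (ln z₁ − r·ln z₂)/(1 − r) = (1.3002 − 0.78655×3.5835)/0.21345 = -7.1137 → z₀ = 0.0008139 m
V₃ = V₁ · ln(z₃/z₀)/ln(z₁/z₀) = 2.69 × 11.4312/8.4139 = 3.6547 m/s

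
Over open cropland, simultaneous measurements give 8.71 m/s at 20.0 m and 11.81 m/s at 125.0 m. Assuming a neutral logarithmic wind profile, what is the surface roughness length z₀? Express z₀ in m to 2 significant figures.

Log law: V(z) ∝ ln(z/z₀). With r = V₁/V₂ = 8.71/11.81 = 0.73751,
r · ln(z₂/z₀) = ln(z₁/z₀) ⇒ ln z₀ = (ln z₁ − r·ln z₂)/(1 − r)
ln z₀ = (2.99573 − 0.73751×4.82831) / 0.26249 = -2.1532
z₀ = exp(-2.1532) = 0.1161 m

z₀ ≈ 0.12 m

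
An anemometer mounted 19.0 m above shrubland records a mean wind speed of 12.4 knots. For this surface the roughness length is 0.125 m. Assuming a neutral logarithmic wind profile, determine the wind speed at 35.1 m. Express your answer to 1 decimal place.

13.9 knots

Log law: V(z) ∝ ln(z/z₀), so V₂/V₁ = ln(z₂/z₀) / ln(z₁/z₀).
ln(35.1/0.125) = 5.6376, ln(19.0/0.125) = 5.0239
V₂ = 12.4 × 5.6376/5.0239 = 12.4 × 1.1222 = 13.9149 knots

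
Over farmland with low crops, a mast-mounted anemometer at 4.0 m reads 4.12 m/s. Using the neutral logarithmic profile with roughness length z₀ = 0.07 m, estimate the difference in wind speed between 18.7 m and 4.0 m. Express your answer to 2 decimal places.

Log law: V₂ = V₁ · ln(z₂/z₀)/ln(z₁/z₀) = 4.12 × 5.5878/4.0456 = 5.6906 m/s
ΔV = 5.6906 − 4.12 = 1.5706 m/s

1.57 m/s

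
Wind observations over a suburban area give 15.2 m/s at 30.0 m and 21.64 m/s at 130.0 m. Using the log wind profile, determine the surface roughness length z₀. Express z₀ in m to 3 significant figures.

Log law: V(z) ∝ ln(z/z₀). With r = V₁/V₂ = 15.2/21.64 = 0.70240,
r · ln(z₂/z₀) = ln(z₁/z₀) ⇒ ln z₀ = (ln z₁ − r·ln z₂)/(1 − r)
ln z₀ = (3.40120 − 0.70240×4.86753) / 0.29760 = -0.0597
z₀ = exp(-0.0597) = 0.9420 m

z₀ ≈ 0.942 m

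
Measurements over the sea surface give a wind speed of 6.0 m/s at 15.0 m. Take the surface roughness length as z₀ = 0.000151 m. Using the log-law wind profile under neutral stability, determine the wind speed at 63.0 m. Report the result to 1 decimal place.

6.7 m/s

Log law: V(z) ∝ ln(z/z₀), so V₂/V₁ = ln(z₂/z₀) / ln(z₁/z₀).
ln(63.0/0.000151) = 12.9414, ln(15.0/0.000151) = 11.5063
V₂ = 6.0 × 12.9414/11.5063 = 6.0 × 1.1247 = 6.7483 m/s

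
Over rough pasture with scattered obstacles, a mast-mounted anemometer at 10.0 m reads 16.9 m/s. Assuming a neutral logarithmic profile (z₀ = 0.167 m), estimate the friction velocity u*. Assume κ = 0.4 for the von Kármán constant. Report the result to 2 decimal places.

u* ≈ 1.65 m/s

Log law: V(z) = (u*/κ) · ln(z/z₀) ⇒ u* = κ · V / ln(z/z₀)
u* = 0.4 × 16.9 / ln(10.0/0.167) = 0.4 × 16.9 / 4.0923
   = 6.7600 / 4.0923 = 1.6519 m/s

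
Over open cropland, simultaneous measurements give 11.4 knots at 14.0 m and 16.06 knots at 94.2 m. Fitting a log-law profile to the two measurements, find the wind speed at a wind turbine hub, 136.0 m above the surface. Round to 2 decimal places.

Log law: V ∝ ln(z/z₀). From the pair, with r = V₁/V₂ = 0.70984,
ln z₀ = (ln z₁ − r·ln z₂)/(1 − r) = (2.6391 − 0.70984×4.5454)/0.29016 = -2.0246 → z₀ = 0.1320 m
V₃ = V₁ · ln(z₃/z₀)/ln(z₁/z₀) = 11.4 × 6.9372/4.6636 = 16.9577 knots

16.96 knots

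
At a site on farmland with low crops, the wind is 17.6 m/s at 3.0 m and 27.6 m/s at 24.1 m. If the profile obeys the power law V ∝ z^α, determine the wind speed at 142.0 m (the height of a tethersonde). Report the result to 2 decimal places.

First find α: α = ln(V₂/V₁)/ln(z₂/z₁) = ln(27.6/17.6)/ln(24.1/3.0) = 0.44992/2.08360 = 0.2159
Extrapolate from 24.1 m to 142.0 m: V₃ = 27.6 × (142.0/24.1)^0.2159 = 27.6 × 1.4667 = 40.4796 m/s

40.48 m/s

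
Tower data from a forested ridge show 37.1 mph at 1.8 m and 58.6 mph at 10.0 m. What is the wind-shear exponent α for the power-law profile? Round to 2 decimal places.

α ≈ 0.27

Power law: V₂/V₁ = (z₂/z₁)^α ⇒ α = ln(V₂/V₁) / ln(z₂/z₁)
α = ln(58.6/37.1) / ln(10.0/1.8) = ln(1.5795) / ln(5.5556)
  = 0.45712 / 1.71480 = 0.26657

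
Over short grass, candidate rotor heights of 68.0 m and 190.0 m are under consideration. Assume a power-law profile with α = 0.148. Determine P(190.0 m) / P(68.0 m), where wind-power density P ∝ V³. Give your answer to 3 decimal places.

Speed ratio: V_B/V_A = (z_B/z_A)^α = (190.0/68.0)^0.148 = (2.7941)^0.148 = 1.16424
Power-density ratio: P_B/P_A = (V_B/V_A)³ = (1.16424)³ = 1.57809

1.578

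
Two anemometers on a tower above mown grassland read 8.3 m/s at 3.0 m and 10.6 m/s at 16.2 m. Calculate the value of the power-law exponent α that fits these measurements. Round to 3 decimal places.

α ≈ 0.145

Power law: V₂/V₁ = (z₂/z₁)^α ⇒ α = ln(V₂/V₁) / ln(z₂/z₁)
α = ln(10.6/8.3) / ln(16.2/3.0) = ln(1.2771) / ln(5.4000)
  = 0.24460 / 1.68640 = 0.14504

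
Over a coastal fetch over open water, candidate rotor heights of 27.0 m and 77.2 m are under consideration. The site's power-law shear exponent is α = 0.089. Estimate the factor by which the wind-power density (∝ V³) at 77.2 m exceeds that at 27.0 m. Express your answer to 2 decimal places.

Speed ratio: V_B/V_A = (z_B/z_A)^α = (77.2/27.0)^0.089 = (2.8593)^0.089 = 1.09801
Power-density ratio: P_B/P_A = (V_B/V_A)³ = (1.09801)³ = 1.32379

1.32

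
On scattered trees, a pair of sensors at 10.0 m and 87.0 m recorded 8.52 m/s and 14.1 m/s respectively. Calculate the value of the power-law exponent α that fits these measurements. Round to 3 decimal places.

α ≈ 0.233

Power law: V₂/V₁ = (z₂/z₁)^α ⇒ α = ln(V₂/V₁) / ln(z₂/z₁)
α = ln(14.1/8.52) / ln(87.0/10.0) = ln(1.6549) / ln(8.7000)
  = 0.50376 / 2.16332 = 0.23286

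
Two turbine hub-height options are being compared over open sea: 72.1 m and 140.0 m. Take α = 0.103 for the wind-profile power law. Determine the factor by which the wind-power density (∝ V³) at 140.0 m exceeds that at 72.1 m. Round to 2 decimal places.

Speed ratio: V_B/V_A = (z_B/z_A)^α = (140.0/72.1)^0.103 = (1.9417)^0.103 = 1.07074
Power-density ratio: P_B/P_A = (V_B/V_A)³ = (1.07074)³ = 1.22758

1.23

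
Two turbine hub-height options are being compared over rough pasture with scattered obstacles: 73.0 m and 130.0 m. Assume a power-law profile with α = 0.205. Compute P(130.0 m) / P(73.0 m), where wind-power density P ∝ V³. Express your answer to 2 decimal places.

Speed ratio: V_B/V_A = (z_B/z_A)^α = (130.0/73.0)^0.205 = (1.7808)^0.205 = 1.12558
Power-density ratio: P_B/P_A = (V_B/V_A)³ = (1.12558)³ = 1.42604

1.43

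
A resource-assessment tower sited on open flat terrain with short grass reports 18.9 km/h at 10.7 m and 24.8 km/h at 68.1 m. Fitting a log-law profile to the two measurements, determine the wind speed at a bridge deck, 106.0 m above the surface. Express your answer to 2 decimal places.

26.21 km/h

Log law: V ∝ ln(z/z₀). From the pair, with r = V₁/V₂ = 0.76210,
ln z₀ = (ln z₁ − r·ln z₂)/(1 − r) = (2.3702 − 0.76210×4.2210)/0.23790 = -3.5584 → z₀ = 0.02849 m
V₃ = V₁ · ln(z₃/z₀)/ln(z₁/z₀) = 18.9 × 8.2218/5.9286 = 26.2105 km/h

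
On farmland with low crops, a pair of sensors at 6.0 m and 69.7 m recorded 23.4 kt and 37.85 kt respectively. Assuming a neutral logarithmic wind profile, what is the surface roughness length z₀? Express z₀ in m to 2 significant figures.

Log law: V(z) ∝ ln(z/z₀). With r = V₁/V₂ = 23.4/37.85 = 0.61823,
r · ln(z₂/z₀) = ln(z₁/z₀) ⇒ ln z₀ = (ln z₁ − r·ln z₂)/(1 − r)
ln z₀ = (1.79176 − 0.61823×4.24420) / 0.38177 = -2.1797
z₀ = exp(-2.1797) = 0.1131 m

z₀ ≈ 0.11 m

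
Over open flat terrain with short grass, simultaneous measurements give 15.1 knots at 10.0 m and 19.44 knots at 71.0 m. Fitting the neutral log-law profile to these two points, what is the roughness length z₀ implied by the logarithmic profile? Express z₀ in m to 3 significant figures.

z₀ ≈ 0.0109 m

Log law: V(z) ∝ ln(z/z₀). With r = V₁/V₂ = 15.1/19.44 = 0.77675,
r · ln(z₂/z₀) = ln(z₁/z₀) ⇒ ln z₀ = (ln z₁ − r·ln z₂)/(1 − r)
ln z₀ = (2.30259 − 0.77675×4.26268) / 0.22325 = -4.5171
z₀ = exp(-4.5171) = 0.01092 m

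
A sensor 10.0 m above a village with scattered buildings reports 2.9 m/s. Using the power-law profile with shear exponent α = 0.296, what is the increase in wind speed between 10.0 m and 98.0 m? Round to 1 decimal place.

Power law: V₂ = V₁ · (z₂/z₁)^α = 2.9 × (9.8000)^0.296 = 5.6990 m/s
ΔV = 5.6990 − 2.9 = 2.7990 m/s

2.8 m/s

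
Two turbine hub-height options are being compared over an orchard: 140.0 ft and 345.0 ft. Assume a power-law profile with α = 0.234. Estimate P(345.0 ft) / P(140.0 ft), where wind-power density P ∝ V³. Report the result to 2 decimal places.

1.88

Speed ratio: V_B/V_A = (z_B/z_A)^α = (345.0/140.0)^0.234 = (2.4643)^0.234 = 1.23497
Power-density ratio: P_B/P_A = (V_B/V_A)³ = (1.23497)³ = 1.88351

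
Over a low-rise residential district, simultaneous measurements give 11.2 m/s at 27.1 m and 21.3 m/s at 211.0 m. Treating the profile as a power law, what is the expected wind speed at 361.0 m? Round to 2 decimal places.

25.20 m/s

First find α: α = ln(V₂/V₁)/ln(z₂/z₁) = ln(21.3/11.2)/ln(211.0/27.1) = 0.64279/2.05232 = 0.3132
Extrapolate from 211.0 m to 361.0 m: V₃ = 21.3 × (361.0/211.0)^0.3132 = 21.3 × 1.1832 = 25.2015 m/s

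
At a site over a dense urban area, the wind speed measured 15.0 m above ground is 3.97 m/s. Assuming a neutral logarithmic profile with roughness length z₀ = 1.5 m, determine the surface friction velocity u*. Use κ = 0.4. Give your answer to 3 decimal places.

Log law: V(z) = (u*/κ) · ln(z/z₀) ⇒ u* = κ · V / ln(z/z₀)
u* = 0.4 × 3.97 / ln(15.0/1.5) = 0.4 × 3.97 / 2.3026
   = 1.5880 / 2.3026 = 0.6897 m/s

u* ≈ 0.690 m/s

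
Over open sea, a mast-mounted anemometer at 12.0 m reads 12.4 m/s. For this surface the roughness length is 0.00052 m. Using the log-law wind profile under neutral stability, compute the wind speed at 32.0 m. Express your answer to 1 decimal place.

13.6 m/s

Log law: V(z) ∝ ln(z/z₀), so V₂/V₁ = ln(z₂/z₀) / ln(z₁/z₀).
ln(32.0/0.00052) = 11.0274, ln(12.0/0.00052) = 10.0466
V₂ = 12.4 × 11.0274/10.0466 = 12.4 × 1.0976 = 13.6106 m/s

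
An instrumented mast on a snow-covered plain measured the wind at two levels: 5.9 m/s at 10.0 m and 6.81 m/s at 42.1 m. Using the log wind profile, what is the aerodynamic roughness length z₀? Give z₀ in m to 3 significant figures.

z₀ ≈ 0.000896 m

Log law: V(z) ∝ ln(z/z₀). With r = V₁/V₂ = 5.9/6.81 = 0.86637,
r · ln(z₂/z₀) = ln(z₁/z₀) ⇒ ln z₀ = (ln z₁ − r·ln z₂)/(1 − r)
ln z₀ = (2.30259 − 0.86637×3.74005) / 0.13363 = -7.0172
z₀ = exp(-7.0172) = 0.0008963 m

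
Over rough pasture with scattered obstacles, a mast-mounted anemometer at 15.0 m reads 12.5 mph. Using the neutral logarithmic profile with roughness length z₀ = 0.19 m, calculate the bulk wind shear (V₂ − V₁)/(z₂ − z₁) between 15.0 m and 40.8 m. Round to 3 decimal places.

Log law: V₂ = V₁ · ln(z₂/z₀)/ln(z₁/z₀) = 12.5 × 5.3694/4.3688 = 15.3630 mph
ΔV/Δz = (15.3630 − 12.5)/(40.8 − 15.0) = 2.8630/25.8000 = 0.11097 mph/m

0.111 mph/m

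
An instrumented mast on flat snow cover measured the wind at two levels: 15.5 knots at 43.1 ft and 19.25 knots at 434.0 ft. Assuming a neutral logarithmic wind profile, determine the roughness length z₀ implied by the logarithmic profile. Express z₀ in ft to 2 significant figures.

Log law: V(z) ∝ ln(z/z₀). With r = V₁/V₂ = 15.5/19.25 = 0.80519,
r · ln(z₂/z₀) = ln(z₁/z₀) ⇒ ln z₀ = (ln z₁ − r·ln z₂)/(1 − r)
ln z₀ = (3.76352 − 0.80519×6.07304) / 0.19481 = -5.7825
z₀ = exp(-5.7825) = 0.003081 ft

z₀ ≈ 0.0031 ft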